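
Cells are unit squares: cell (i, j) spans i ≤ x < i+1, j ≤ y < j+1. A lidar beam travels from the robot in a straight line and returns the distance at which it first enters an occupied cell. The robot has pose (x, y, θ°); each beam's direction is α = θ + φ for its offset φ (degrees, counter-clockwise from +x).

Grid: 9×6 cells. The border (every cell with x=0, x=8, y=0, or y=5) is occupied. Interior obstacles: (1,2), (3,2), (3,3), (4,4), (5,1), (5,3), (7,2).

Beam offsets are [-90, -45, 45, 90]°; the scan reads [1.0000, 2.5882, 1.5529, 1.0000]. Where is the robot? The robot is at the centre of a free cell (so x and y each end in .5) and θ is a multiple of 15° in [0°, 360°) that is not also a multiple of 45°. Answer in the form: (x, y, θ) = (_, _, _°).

(x, y, θ) = (6.5, 4.5, 300°)

The pose lattice has 21·16 = 336 candidates. Test each by forward raycasting.
  (6.5, 3.5, 210°): beam 1 = 1.7321 ≠ 1.0000 ✗
  (2.5, 1.5, 150°): beam 2 = 3.6235 ≠ 2.5882 ✗
  (1.5, 1.5, 105°): beam 1 = 1.9319 ≠ 1.0000 ✗
  (1.5, 1.5, 345°): beam 1 = 0.5176 ≠ 1.0000 ✗
  (7.5, 3.5, 105°): beam 1 = 0.5176 ≠ 1.0000 ✗
  …
  (6.5, 4.5, 300°): r_1=1.0000, r_2=2.5882, r_3=1.5529, r_4=1.0000 — all match ✓
Only this pose fits every beam.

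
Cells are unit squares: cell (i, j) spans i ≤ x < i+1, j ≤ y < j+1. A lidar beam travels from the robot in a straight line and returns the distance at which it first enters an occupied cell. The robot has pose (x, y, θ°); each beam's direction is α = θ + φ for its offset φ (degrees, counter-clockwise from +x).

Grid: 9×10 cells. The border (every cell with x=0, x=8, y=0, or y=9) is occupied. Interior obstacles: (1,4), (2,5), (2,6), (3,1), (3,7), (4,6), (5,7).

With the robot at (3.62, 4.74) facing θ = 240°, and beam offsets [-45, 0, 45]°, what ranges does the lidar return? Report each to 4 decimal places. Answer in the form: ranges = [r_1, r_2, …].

beam 1: φ=-45°, α=195°
  direction (-0.9659, -0.2588); cell (3,4); t to first gridline: x 0.6419, y 2.8591 (then +1.0353 / +3.8637)
    (2,4) via x @ 0.6419
    (1,4) via x @ 1.6771  # hit
  → r_1 = 1.6771
beam 2: φ=0°, α=240°
  direction (-0.5000, -0.8660); cell (3,4); t to first gridline: x 1.2400, y 0.8545 (then +2.0000 / +1.1547)
    (3,3) via y @ 0.8545
    (2,3) via x @ 1.2400
    (2,2) via y @ 2.0092
    (2,1) via y @ 3.1639
    (1,1) via x @ 3.2400
    (1,0) via y @ 4.3186  # hit
  → r_2 = 4.3186
beam 3: φ=45°, α=285°
  direction (0.2588, -0.9659); cell (3,4); t to first gridline: x 1.4682, y 0.7661 (then +3.8637 / +1.0353)
    (3,3) via y @ 0.7661
    (4,3) via x @ 1.4682
    (4,2) via y @ 1.8014
    (4,1) via y @ 2.8367
    (4,0) via y @ 3.8719  # hit
  → r_3 = 3.8719

ranges = [1.6771, 4.3186, 3.8719]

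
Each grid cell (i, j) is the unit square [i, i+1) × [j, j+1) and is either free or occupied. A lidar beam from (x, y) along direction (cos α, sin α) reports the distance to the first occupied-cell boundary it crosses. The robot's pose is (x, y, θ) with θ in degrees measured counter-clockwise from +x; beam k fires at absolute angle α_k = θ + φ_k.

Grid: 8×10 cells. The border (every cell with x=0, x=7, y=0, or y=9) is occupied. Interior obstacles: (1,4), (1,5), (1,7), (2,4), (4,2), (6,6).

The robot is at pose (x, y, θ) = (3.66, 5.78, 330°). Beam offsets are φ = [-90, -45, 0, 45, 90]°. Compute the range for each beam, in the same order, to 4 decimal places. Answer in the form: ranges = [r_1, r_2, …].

ranges = [1.3200, 2.8781, 3.8567, 2.4225, 3.7181]

beam 1: φ=-90°, α=240°
  direction (-0.5000, -0.8660); cell (3,5); t to first gridline: x 1.3200, y 0.9007 (then +2.0000 / +1.1547)
    (3,4) via y @ 0.9007
    (2,4) via x @ 1.3200  # hit
  → r_1 = 1.3200
beam 2: φ=-45°, α=285°
  direction (0.2588, -0.9659); cell (3,5); t to first gridline: x 1.3137, y 0.8075 (then +3.8637 / +1.0353)
    (3,4) via y @ 0.8075
    (4,4) via x @ 1.3137
    (4,3) via y @ 1.8428
    (4,2) via y @ 2.8781  # hit
  → r_2 = 2.8781
beam 3: φ=0°, α=330°
  direction (0.8660, -0.5000); cell (3,5); t to first gridline: x 0.3926, y 1.5600 (then +1.1547 / +2.0000)
    (4,5) via x @ 0.3926
    (5,5) via x @ 1.5473
    (5,4) via y @ 1.5600
    (6,4) via x @ 2.7020
    (6,3) via y @ 3.5600
    (7,3) via x @ 3.8567  # hit
  → r_3 = 3.8567
beam 4: φ=45°, α=15°
  direction (0.9659, 0.2588); cell (3,5); t to first gridline: x 0.3520, y 0.8500 (then +1.0353 / +3.8637)
    (4,5) via x @ 0.3520
    (4,6) via y @ 0.8500
    (5,6) via x @ 1.3873
    (6,6) via x @ 2.4225  # hit
  → r_4 = 2.4225
beam 5: φ=90°, α=60°
  direction (0.5000, 0.8660); cell (3,5); t to first gridline: x 0.6800, y 0.2540 (then +2.0000 / +1.1547)
    (3,6) via y @ 0.2540
    (4,6) via x @ 0.6800
    (4,7) via y @ 1.4087
    (4,8) via y @ 2.5634
    (5,8) via x @ 2.6800
    (5,9) via y @ 3.7181  # hit
  → r_5 = 3.7181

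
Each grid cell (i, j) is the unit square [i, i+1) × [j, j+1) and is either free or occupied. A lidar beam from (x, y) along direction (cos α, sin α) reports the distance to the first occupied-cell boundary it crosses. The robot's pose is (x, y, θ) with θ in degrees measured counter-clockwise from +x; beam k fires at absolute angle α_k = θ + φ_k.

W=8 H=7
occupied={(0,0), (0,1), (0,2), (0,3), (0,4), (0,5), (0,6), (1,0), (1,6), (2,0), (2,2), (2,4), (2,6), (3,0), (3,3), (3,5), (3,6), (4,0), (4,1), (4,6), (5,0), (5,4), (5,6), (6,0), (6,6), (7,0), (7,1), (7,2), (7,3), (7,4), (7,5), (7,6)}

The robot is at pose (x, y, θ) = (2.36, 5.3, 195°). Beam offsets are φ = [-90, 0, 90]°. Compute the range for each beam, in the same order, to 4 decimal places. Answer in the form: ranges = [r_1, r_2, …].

beam 1: φ=-90°, α=105°
  direction (-0.2588, 0.9659); cell (2,5); t to first gridline: x 1.3909, y 0.7247 (then +3.8637 / +1.0353)
    (2,6) via y @ 0.7247  # hit
  → r_1 = 0.7247
beam 2: φ=0°, α=195°
  direction (-0.9659, -0.2588); cell (2,5); t to first gridline: x 0.3727, y 1.1591 (then +1.0353 / +3.8637)
    (1,5) via x @ 0.3727
    (1,4) via y @ 1.1591
    (0,4) via x @ 1.4080  # hit
  → r_2 = 1.4080
beam 3: φ=90°, α=285°
  direction (0.2588, -0.9659); cell (2,5); t to first gridline: x 2.4728, y 0.3106 (then +3.8637 / +1.0353)
    (2,4) via y @ 0.3106  # hit
  → r_3 = 0.3106

ranges = [0.7247, 1.4080, 0.3106]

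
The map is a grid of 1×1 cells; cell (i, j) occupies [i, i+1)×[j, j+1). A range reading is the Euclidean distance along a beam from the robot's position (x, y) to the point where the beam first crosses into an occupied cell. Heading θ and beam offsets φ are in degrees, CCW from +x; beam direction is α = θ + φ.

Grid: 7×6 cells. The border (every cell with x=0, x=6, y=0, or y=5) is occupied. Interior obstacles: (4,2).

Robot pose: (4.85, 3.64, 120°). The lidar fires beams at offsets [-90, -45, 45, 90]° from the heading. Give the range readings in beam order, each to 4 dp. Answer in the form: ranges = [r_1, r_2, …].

ranges = [1.3279, 1.4080, 3.9858, 4.4456]

beam 1: φ=-90°, α=30°
  cosα=0.8660 sinα=0.5000 | (4,3) | tMaxX 0.1732 tMaxY 0.7200 | tΔX 1.1547 tΔY 2.0000
    t=0.1732 [x] (5,3)
    t=0.7200 [y] (5,4)
    t=1.3279 [x] (6,4) — stop
  → r_1 = 1.3279
beam 2: φ=-45°, α=75°
  cosα=0.2588 sinα=0.9659 | (4,3) | tMaxX 0.5796 tMaxY 0.3727 | tΔX 3.8637 tΔY 1.0353
    t=0.3727 [y] (4,4)
    t=0.5796 [x] (5,4)
    t=1.4080 [y] (5,5) — stop
  → r_2 = 1.4080
beam 3: φ=45°, α=165°
  cosα=-0.9659 sinα=0.2588 | (4,3) | tMaxX 0.8800 tMaxY 1.3909 | tΔX 1.0353 tΔY 3.8637
    t=0.8800 [x] (3,3)
    t=1.3909 [y] (3,4)
    t=1.9153 [x] (2,4)
    t=2.9505 [x] (1,4)
    t=3.9858 [x] (0,4) — stop
  → r_3 = 3.9858
beam 4: φ=90°, α=210°
  cosα=-0.8660 sinα=-0.5000 | (4,3) | tMaxX 0.9815 tMaxY 1.2800 | tΔX 1.1547 tΔY 2.0000
    t=0.9815 [x] (3,3)
    t=1.2800 [y] (3,2)
    t=2.1362 [x] (2,2)
    t=3.2800 [y] (2,1)
    t=3.2909 [x] (1,1)
    t=4.4456 [x] (0,1) — stop
  → r_4 = 4.4456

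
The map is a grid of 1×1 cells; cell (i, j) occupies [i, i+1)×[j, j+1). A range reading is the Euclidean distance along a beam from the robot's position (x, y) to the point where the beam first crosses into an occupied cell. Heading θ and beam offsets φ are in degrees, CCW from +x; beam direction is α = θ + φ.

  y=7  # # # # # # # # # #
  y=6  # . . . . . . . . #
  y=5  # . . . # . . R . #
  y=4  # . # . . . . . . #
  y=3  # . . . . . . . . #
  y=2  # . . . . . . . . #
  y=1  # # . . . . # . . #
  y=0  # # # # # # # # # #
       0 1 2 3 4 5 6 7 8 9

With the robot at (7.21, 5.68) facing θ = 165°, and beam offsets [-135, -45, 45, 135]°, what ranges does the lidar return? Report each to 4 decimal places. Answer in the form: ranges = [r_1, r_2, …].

ranges = [2.0669, 1.5242, 7.1707, 3.5800]

beam 1: φ=-135°, α=30°
  cosα=0.8660 sinα=0.5000 | (7,5) | tMaxX 0.9122 tMaxY 0.6400 | tΔX 1.1547 tΔY 2.0000
    t=0.6400 [y] (7,6)
    t=0.9122 [x] (8,6)
    t=2.0669 [x] (9,6) — stop
  → r_1 = 2.0669
beam 2: φ=-45°, α=120°
  cosα=-0.5000 sinα=0.8660 | (7,5) | tMaxX 0.4200 tMaxY 0.3695 | tΔX 2.0000 tΔY 1.1547
    t=0.3695 [y] (7,6)
    t=0.4200 [x] (6,6)
    t=1.5242 [y] (6,7) — stop
  → r_2 = 1.5242
beam 3: φ=45°, α=210°
  cosα=-0.8660 sinα=-0.5000 | (7,5) | tMaxX 0.2425 tMaxY 1.3600 | tΔX 1.1547 tΔY 2.0000
    t=0.2425 [x] (6,5)
    t=1.3600 [y] (6,4)
    t=1.3972 [x] (5,4)
    t=2.5519 [x] (4,4)
    t=3.3600 [y] (4,3)
    t=3.7066 [x] (3,3)
    t=4.8613 [x] (2,3)
    t=5.3600 [y] (2,2)
    t=6.0160 [x] (1,2)
    t=7.1707 [x] (0,2) — stop
  → r_3 = 7.1707
beam 4: φ=135°, α=300°
  cosα=0.5000 sinα=-0.8660 | (7,5) | tMaxX 1.5800 tMaxY 0.7852 | tΔX 2.0000 tΔY 1.1547
    t=0.7852 [y] (7,4)
    t=1.5800 [x] (8,4)
    t=1.9399 [y] (8,3)
    t=3.0946 [y] (8,2)
    t=3.5800 [x] (9,2) — stop
  → r_4 = 3.5800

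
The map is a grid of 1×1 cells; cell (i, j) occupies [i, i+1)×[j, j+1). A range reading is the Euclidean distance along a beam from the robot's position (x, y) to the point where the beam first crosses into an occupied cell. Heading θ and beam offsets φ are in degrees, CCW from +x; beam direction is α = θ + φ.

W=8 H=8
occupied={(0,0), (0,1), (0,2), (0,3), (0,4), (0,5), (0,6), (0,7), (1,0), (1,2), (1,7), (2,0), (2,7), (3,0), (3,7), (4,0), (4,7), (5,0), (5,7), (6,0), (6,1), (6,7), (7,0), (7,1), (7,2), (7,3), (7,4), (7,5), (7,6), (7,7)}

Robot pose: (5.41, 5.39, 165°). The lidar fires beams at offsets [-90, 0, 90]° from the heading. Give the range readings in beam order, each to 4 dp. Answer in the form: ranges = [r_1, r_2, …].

ranges = [1.6668, 4.5656, 4.5449]

beam 1: φ=-90°, α=75°
  cosα=0.2588 sinα=0.9659 | (5,5) | tMaxX 2.2796 tMaxY 0.6315 | tΔX 3.8637 tΔY 1.0353
    t=0.6315 [y] (5,6)
    t=1.6668 [y] (5,7) — stop
  → r_1 = 1.6668
beam 2: φ=0°, α=165°
  cosα=-0.9659 sinα=0.2588 | (5,5) | tMaxX 0.4245 tMaxY 2.3569 | tΔX 1.0353 tΔY 3.8637
    t=0.4245 [x] (4,5)
    t=1.4597 [x] (3,5)
    t=2.3569 [y] (3,6)
    t=2.4950 [x] (2,6)
    t=3.5303 [x] (1,6)
    t=4.5656 [x] (0,6) — stop
  → r_2 = 4.5656
beam 3: φ=90°, α=255°
  cosα=-0.2588 sinα=-0.9659 | (5,5) | tMaxX 1.5841 tMaxY 0.4038 | tΔX 3.8637 tΔY 1.0353
    t=0.4038 [y] (5,4)
    t=1.4390 [y] (5,3)
    t=1.5841 [x] (4,3)
    t=2.4743 [y] (4,2)
    t=3.5096 [y] (4,1)
    t=4.5449 [y] (4,0) — stop
  → r_3 = 4.5449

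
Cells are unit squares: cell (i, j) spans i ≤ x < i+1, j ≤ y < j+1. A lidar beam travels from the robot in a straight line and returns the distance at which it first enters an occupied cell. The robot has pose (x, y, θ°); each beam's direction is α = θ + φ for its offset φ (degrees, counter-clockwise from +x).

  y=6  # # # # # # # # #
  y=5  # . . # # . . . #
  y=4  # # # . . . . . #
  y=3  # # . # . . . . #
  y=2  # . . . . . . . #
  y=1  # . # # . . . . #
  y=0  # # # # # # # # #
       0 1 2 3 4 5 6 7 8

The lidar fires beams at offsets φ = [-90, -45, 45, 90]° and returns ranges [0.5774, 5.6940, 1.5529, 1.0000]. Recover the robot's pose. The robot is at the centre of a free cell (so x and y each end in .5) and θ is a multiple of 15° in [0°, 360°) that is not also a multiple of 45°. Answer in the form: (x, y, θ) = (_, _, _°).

Candidates: 27 free-cell centres × 16 headings = 432 poses. Raycast each; keep the one whose scan matches to 4 dp.
  (2.5, 2.5, 285°): beam 1 = 1.5529 ≠ 0.5774 ✗
  (1.5, 1.5, 210°): beam 1 = 1.0000 ≠ 0.5774 ✗
  (5.5, 2.5, 300°): beam 1 = 1.7321 ≠ 0.5774 ✗
  …
  (2.5, 2.5, 30°): r_1=0.5774, r_2=5.6940, r_3=1.5529, r_4=1.0000 — all match ✓
Unique over the lattice → pose = (2.5, 2.5, 30°).

(x, y, θ) = (2.5, 2.5, 30°)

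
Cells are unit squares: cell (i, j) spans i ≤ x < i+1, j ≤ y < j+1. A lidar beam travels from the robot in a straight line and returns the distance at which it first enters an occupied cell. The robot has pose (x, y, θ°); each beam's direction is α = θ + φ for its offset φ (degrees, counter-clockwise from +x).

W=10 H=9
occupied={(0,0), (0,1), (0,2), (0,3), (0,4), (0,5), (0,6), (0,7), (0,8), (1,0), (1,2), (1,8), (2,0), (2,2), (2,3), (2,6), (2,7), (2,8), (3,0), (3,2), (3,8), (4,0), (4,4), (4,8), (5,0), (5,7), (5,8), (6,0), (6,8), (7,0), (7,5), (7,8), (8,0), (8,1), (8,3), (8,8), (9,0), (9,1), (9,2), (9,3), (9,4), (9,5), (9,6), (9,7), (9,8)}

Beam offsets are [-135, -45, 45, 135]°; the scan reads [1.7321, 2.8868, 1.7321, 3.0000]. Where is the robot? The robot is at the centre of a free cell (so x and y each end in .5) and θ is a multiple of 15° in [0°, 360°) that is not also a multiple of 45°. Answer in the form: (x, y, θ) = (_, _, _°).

(x, y, θ) = (5.5, 2.5, 75°)

Candidates: 45 free-cell centres × 16 headings = 720 poses. Raycast each; keep the one whose scan matches to 4 dp.
  (3.5, 7.5, 15°): beam 1 = 1.0000 ≠ 1.7321 ✗
  (3.5, 1.5, 255°): beam 1 = 0.5774 ≠ 1.7321 ✗
  (8.5, 2.5, 255°): beam 1 = 0.5774 ≠ 1.7321 ✗
  (1.5, 7.5, 240°): beam 1 = 0.5176 ≠ 1.7321 ✗
  …
  (5.5, 2.5, 75°): r_1=1.7321, r_2=2.8868, r_3=1.7321, r_4=3.0000 — all match ✓
Only this pose fits every beam.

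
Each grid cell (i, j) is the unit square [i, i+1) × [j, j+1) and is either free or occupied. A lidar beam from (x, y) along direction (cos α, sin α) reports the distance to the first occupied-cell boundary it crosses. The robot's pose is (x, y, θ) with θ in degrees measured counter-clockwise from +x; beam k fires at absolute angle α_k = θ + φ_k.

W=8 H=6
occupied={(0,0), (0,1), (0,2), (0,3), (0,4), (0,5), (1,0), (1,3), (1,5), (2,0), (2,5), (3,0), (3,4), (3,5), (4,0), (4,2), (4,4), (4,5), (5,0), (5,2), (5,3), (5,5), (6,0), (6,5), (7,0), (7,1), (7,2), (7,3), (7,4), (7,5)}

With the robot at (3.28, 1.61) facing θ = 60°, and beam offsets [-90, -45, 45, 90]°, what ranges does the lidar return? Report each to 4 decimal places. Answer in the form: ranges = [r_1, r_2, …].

beam 1: φ=-90°, α=330°
  direction (0.8660, -0.5000); cell (3,1); t to first gridline: x 0.8314, y 1.2200 (then +1.1547 / +2.0000)
    (4,1) via x @ 0.8314
    (4,0) via y @ 1.2200  # hit
  → r_1 = 1.2200
beam 2: φ=-45°, α=15°
  direction (0.9659, 0.2588); cell (3,1); t to first gridline: x 0.7454, y 1.5068 (then +1.0353 / +3.8637)
    (4,1) via x @ 0.7454
    (4,2) via y @ 1.5068  # hit
  → r_2 = 1.5068
beam 3: φ=45°, α=105°
  direction (-0.2588, 0.9659); cell (3,1); t to first gridline: x 1.0818, y 0.4038 (then +3.8637 / +1.0353)
    (3,2) via y @ 0.4038
    (2,2) via x @ 1.0818
    (2,3) via y @ 1.4390
    (2,4) via y @ 2.4743
    (2,5) via y @ 3.5096  # hit
  → r_3 = 3.5096
beam 4: φ=90°, α=150°
  direction (-0.8660, 0.5000); cell (3,1); t to first gridline: x 0.3233, y 0.7800 (then +1.1547 / +2.0000)
    (2,1) via x @ 0.3233
    (2,2) via y @ 0.7800
    (1,2) via x @ 1.4780
    (0,2) via x @ 2.6327  # hit
  → r_4 = 2.6327

ranges = [1.2200, 1.5068, 3.5096, 2.6327]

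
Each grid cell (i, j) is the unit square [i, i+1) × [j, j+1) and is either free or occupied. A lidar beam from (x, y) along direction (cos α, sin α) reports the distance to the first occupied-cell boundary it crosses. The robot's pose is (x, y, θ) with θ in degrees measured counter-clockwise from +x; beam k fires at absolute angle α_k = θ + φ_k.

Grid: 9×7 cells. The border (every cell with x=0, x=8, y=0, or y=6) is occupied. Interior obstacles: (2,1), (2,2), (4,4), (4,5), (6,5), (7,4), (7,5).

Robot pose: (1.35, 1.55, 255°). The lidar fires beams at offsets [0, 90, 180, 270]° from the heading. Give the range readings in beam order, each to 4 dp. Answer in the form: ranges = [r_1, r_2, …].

beam 1: φ=0°, α=255°
  direction (-0.2588, -0.9659); cell (1,1); t to first gridline: x 1.3523, y 0.5694 (then +3.8637 / +1.0353)
    (1,0) via y @ 0.5694  # hit
  → r_1 = 0.5694
beam 2: φ=90°, α=345°
  direction (0.9659, -0.2588); cell (1,1); t to first gridline: x 0.6729, y 2.1250 (then +1.0353 / +3.8637)
    (2,1) via x @ 0.6729  # hit
  → r_2 = 0.6729
beam 3: φ=180°, α=75°
  direction (0.2588, 0.9659); cell (1,1); t to first gridline: x 2.5114, y 0.4659 (then +3.8637 / +1.0353)
    (1,2) via y @ 0.4659
    (1,3) via y @ 1.5012
    (2,3) via x @ 2.5114
    (2,4) via y @ 2.5364
    (2,5) via y @ 3.5717
    (2,6) via y @ 4.6070  # hit
  → r_3 = 4.6070
beam 4: φ=270°, α=165°
  direction (-0.9659, 0.2588); cell (1,1); t to first gridline: x 0.3623, y 1.7387 (then +1.0353 / +3.8637)
    (0,1) via x @ 0.3623  # hit
  → r_4 = 0.3623

ranges = [0.5694, 0.6729, 4.6070, 0.3623]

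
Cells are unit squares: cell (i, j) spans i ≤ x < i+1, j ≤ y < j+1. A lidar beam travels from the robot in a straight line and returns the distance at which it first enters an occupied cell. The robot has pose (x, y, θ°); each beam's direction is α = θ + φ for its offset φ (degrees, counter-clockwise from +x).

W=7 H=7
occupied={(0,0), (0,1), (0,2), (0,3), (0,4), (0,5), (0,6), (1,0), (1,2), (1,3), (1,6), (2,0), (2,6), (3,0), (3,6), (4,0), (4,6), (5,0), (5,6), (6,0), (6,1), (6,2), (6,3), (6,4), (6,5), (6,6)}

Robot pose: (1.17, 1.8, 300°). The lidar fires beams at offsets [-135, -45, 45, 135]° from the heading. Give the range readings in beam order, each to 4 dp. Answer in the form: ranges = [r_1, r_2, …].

beam 1: φ=-135°, α=165°
  cosα=-0.9659 sinα=0.2588 | (1,1) | tMaxX 0.1760 tMaxY 0.7727 | tΔX 1.0353 tΔY 3.8637
    t=0.1760 [x] (0,1) — stop
  → r_1 = 0.1760
beam 2: φ=-45°, α=255°
  cosα=-0.2588 sinα=-0.9659 | (1,1) | tMaxX 0.6568 tMaxY 0.8282 | tΔX 3.8637 tΔY 1.0353
    t=0.6568 [x] (0,1) — stop
  → r_2 = 0.6568
beam 3: φ=45°, α=345°
  cosα=0.9659 sinα=-0.2588 | (1,1) | tMaxX 0.8593 tMaxY 3.0910 | tΔX 1.0353 tΔY 3.8637
    t=0.8593 [x] (2,1)
    t=1.8946 [x] (3,1)
    t=2.9298 [x] (4,1)
    t=3.0910 [y] (4,0) — stop
  → r_3 = 3.0910
beam 4: φ=135°, α=75°
  cosα=0.2588 sinα=0.9659 | (1,1) | tMaxX 3.2069 tMaxY 0.2071 | tΔX 3.8637 tΔY 1.0353
    t=0.2071 [y] (1,2) — stop
  → r_4 = 0.2071

ranges = [0.1760, 0.6568, 3.0910, 0.2071]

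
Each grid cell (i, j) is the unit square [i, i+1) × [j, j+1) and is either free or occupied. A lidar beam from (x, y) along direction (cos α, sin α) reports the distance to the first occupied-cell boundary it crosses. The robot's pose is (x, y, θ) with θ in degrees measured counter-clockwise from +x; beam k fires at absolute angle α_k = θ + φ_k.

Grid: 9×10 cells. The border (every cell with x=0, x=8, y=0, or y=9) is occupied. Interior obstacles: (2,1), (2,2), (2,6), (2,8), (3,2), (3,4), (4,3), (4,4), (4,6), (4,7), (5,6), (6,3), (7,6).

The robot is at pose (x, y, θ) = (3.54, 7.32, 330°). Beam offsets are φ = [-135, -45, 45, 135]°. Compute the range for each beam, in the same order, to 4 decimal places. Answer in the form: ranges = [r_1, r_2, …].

beam 1: φ=-135°, α=195°
  d=(-0.9659,-0.2588)  start (3,7)  tX=0.5590 tY=1.2364  stride 1/|dx|=1.0353 1/|dy|=3.8637
    cross x-line → (2,7), t=0.5590
    cross y-line → (2,6), t=1.2364 (wall)
  → r_1 = 1.2364
beam 2: φ=-45°, α=285°
  d=(0.2588,-0.9659)  start (3,7)  tX=1.7773 tY=0.3313  stride 1/|dx|=3.8637 1/|dy|=1.0353
    cross y-line → (3,6), t=0.3313
    cross y-line → (3,5), t=1.3666
    cross x-line → (4,5), t=1.7773
    cross y-line → (4,4), t=2.4018 (wall)
  → r_2 = 2.4018
beam 3: φ=45°, α=15°
  d=(0.9659,0.2588)  start (3,7)  tX=0.4762 tY=2.6273  stride 1/|dx|=1.0353 1/|dy|=3.8637
    cross x-line → (4,7), t=0.4762 (wall)
  → r_3 = 0.4762
beam 4: φ=135°, α=105°
  d=(-0.2588,0.9659)  start (3,7)  tX=2.0864 tY=0.7040  stride 1/|dx|=3.8637 1/|dy|=1.0353
    cross y-line → (3,8), t=0.7040
    cross y-line → (3,9), t=1.7393 (wall)
  → r_4 = 1.7393

ranges = [1.2364, 2.4018, 0.4762, 1.7393]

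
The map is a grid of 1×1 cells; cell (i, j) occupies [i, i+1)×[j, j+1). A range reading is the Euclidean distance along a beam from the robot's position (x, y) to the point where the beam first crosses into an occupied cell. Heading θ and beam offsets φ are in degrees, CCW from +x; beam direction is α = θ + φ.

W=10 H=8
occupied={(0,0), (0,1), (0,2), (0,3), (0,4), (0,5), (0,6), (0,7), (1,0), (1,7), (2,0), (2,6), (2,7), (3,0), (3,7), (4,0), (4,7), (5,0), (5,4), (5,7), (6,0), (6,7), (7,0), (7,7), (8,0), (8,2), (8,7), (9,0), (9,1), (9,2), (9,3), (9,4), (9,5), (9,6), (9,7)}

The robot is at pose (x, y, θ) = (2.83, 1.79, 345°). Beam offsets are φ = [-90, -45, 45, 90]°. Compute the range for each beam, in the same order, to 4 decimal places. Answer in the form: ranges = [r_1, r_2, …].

beam 1: φ=-90°, α=255°
  d=(-0.2588,-0.9659)  start (2,1)  tX=3.2069 tY=0.8179  stride 1/|dx|=3.8637 1/|dy|=1.0353
    cross y-line → (2,0), t=0.8179 (wall)
  → r_1 = 0.8179
beam 2: φ=-45°, α=300°
  d=(0.5000,-0.8660)  start (2,1)  tX=0.3400 tY=0.9122  stride 1/|dx|=2.0000 1/|dy|=1.1547
    cross x-line → (3,1), t=0.3400
    cross y-line → (3,0), t=0.9122 (wall)
  → r_2 = 0.9122
beam 3: φ=45°, α=30°
  d=(0.8660,0.5000)  start (2,1)  tX=0.1963 tY=0.4200  stride 1/|dx|=1.1547 1/|dy|=2.0000
    cross x-line → (3,1), t=0.1963
    cross y-line → (3,2), t=0.4200
    cross x-line → (4,2), t=1.3510
    cross y-line → (4,3), t=2.4200
    cross x-line → (5,3), t=2.5057
    cross x-line → (6,3), t=3.6604
    cross y-line → (6,4), t=4.4200
    cross x-line → (7,4), t=4.8151
    cross x-line → (8,4), t=5.9698
    cross y-line → (8,5), t=6.4200
    cross x-line → (9,5), t=7.1245 (wall)
  → r_3 = 7.1245
beam 4: φ=90°, α=75°
  d=(0.2588,0.9659)  start (2,1)  tX=0.6568 tY=0.2174  stride 1/|dx|=3.8637 1/|dy|=1.0353
    cross y-line → (2,2), t=0.2174
    cross x-line → (3,2), t=0.6568
    cross y-line → (3,3), t=1.2527
    cross y-line → (3,4), t=2.2880
    cross y-line → (3,5), t=3.3232
    cross y-line → (3,6), t=4.3585
    cross x-line → (4,6), t=4.5205
    cross y-line → (4,7), t=5.3938 (wall)
  → r_4 = 5.3938

ranges = [0.8179, 0.9122, 7.1245, 5.3938]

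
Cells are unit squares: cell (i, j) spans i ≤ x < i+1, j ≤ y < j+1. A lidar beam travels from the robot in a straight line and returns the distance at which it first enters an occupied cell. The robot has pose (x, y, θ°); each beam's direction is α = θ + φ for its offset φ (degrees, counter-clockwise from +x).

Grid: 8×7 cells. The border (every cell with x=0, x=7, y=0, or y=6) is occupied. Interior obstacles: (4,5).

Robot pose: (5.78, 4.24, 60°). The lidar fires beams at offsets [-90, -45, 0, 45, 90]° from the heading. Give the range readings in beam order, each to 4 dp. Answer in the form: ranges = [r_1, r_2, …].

beam 1: φ=-90°, α=330°
  d=(0.8660,-0.5000)  start (5,4)  tX=0.2540 tY=0.4800  stride 1/|dx|=1.1547 1/|dy|=2.0000
    cross x-line → (6,4), t=0.2540
    cross y-line → (6,3), t=0.4800
    cross x-line → (7,3), t=1.4087 (wall)
  → r_1 = 1.4087
beam 2: φ=-45°, α=15°
  d=(0.9659,0.2588)  start (5,4)  tX=0.2278 tY=2.9364  stride 1/|dx|=1.0353 1/|dy|=3.8637
    cross x-line → (6,4), t=0.2278
    cross x-line → (7,4), t=1.2630 (wall)
  → r_2 = 1.2630
beam 3: φ=0°, α=60°
  d=(0.5000,0.8660)  start (5,4)  tX=0.4400 tY=0.8776  stride 1/|dx|=2.0000 1/|dy|=1.1547
    cross x-line → (6,4), t=0.4400
    cross y-line → (6,5), t=0.8776
    cross y-line → (6,6), t=2.0323 (wall)
  → r_3 = 2.0323
beam 4: φ=45°, α=105°
  d=(-0.2588,0.9659)  start (5,4)  tX=3.0137 tY=0.7868  stride 1/|dx|=3.8637 1/|dy|=1.0353
    cross y-line → (5,5), t=0.7868
    cross y-line → (5,6), t=1.8221 (wall)
  → r_4 = 1.8221
beam 5: φ=90°, α=150°
  d=(-0.8660,0.5000)  start (5,4)  tX=0.9007 tY=1.5200  stride 1/|dx|=1.1547 1/|dy|=2.0000
    cross x-line → (4,4), t=0.9007
    cross y-line → (4,5), t=1.5200 (wall)
  → r_5 = 1.5200

ranges = [1.4087, 1.2630, 2.0323, 1.8221, 1.5200]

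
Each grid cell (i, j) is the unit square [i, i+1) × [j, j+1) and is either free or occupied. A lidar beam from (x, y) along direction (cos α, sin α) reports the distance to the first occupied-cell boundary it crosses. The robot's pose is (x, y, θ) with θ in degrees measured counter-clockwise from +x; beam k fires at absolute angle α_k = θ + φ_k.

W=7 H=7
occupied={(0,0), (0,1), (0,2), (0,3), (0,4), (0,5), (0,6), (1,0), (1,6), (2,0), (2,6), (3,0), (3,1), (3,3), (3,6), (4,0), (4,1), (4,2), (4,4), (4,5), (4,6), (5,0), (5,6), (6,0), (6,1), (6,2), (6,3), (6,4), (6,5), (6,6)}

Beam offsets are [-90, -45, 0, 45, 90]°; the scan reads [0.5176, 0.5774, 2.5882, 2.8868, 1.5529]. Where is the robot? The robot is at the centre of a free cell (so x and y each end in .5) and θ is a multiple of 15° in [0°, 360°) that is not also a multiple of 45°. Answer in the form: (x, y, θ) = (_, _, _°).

(x, y, θ) = (2.5, 3.5, 75°)

The pose lattice has 19·16 = 304 candidates. Test each by forward raycasting.
  (2.5, 2.5, 15°): beam 1 = 1.5529 ≠ 0.5176 ✗
  (3.5, 2.5, 30°): beam 1 = 0.5774 ≠ 0.5176 ✗
  (1.5, 1.5, 330°): beam 1 = 0.5774 ≠ 0.5176 ✗
  (5.5, 2.5, 150°): beam 1 = 1.0000 ≠ 0.5176 ✗
  …
  (2.5, 3.5, 75°): r_1=0.5176, r_2=0.5774, r_3=2.5882, r_4=2.8868, r_5=1.5529 — all match ✓
Only this pose fits every beam.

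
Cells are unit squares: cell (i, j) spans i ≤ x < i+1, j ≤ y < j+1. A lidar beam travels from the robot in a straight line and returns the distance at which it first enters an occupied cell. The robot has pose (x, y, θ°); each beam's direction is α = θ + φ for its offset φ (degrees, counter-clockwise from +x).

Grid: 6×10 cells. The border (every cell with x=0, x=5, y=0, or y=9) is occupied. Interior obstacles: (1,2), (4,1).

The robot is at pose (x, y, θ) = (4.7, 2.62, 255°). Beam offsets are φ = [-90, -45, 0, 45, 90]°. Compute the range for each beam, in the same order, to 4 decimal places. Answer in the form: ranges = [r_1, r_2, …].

beam 1: φ=-90°, α=165°
  d=(-0.9659,0.2588)  start (4,2)  tX=0.7247 tY=1.4682  stride 1/|dx|=1.0353 1/|dy|=3.8637
    cross x-line → (3,2), t=0.7247
    cross y-line → (3,3), t=1.4682
    cross x-line → (2,3), t=1.7600
    cross x-line → (1,3), t=2.7952
    cross x-line → (0,3), t=3.8305 (wall)
  → r_1 = 3.8305
beam 2: φ=-45°, α=210°
  d=(-0.8660,-0.5000)  start (4,2)  tX=0.8083 tY=1.2400  stride 1/|dx|=1.1547 1/|dy|=2.0000
    cross x-line → (3,2), t=0.8083
    cross y-line → (3,1), t=1.2400
    cross x-line → (2,1), t=1.9630
    cross x-line → (1,1), t=3.1177
    cross y-line → (1,0), t=3.2400 (wall)
  → r_2 = 3.2400
beam 3: φ=0°, α=255°
  d=(-0.2588,-0.9659)  start (4,2)  tX=2.7046 tY=0.6419  stride 1/|dx|=3.8637 1/|dy|=1.0353
    cross y-line → (4,1), t=0.6419 (wall)
  → r_3 = 0.6419
beam 4: φ=45°, α=300°
  d=(0.5000,-0.8660)  start (4,2)  tX=0.6000 tY=0.7159  stride 1/|dx|=2.0000 1/|dy|=1.1547
    cross x-line → (5,2), t=0.6000 (wall)
  → r_4 = 0.6000
beam 5: φ=90°, α=345°
  d=(0.9659,-0.2588)  start (4,2)  tX=0.3106 tY=2.3955  stride 1/|dx|=1.0353 1/|dy|=3.8637
    cross x-line → (5,2), t=0.3106 (wall)
  → r_5 = 0.3106

ranges = [3.8305, 3.2400, 0.6419, 0.6000, 0.3106]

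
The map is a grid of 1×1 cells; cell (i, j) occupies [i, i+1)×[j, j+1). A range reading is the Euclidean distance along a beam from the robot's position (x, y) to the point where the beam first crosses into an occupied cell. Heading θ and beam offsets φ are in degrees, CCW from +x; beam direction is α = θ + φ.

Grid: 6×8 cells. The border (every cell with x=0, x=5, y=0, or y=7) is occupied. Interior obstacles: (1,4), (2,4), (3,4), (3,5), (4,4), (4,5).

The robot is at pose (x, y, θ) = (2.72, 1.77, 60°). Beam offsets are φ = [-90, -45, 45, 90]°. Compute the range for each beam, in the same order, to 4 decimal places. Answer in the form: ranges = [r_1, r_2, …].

ranges = [1.5400, 2.3604, 2.3087, 1.9861]

beam 1: φ=-90°, α=330°
  dir = (cos 330°, sin 330°) = (0.8660, -0.5000); from cell (2,1)
  next x-line at t=0.3233, next y-line at t=1.5400; Δt_x=1.1547, Δt_y=2.0000
    x: enter (3,1) at t=0.3233
    x: enter (4,1) at t=1.4780
    y: enter (4,0) at t=1.5400 ← occupied
  → r_1 = 1.5400
beam 2: φ=-45°, α=15°
  dir = (cos 15°, sin 15°) = (0.9659, 0.2588); from cell (2,1)
  next x-line at t=0.2899, next y-line at t=0.8887; Δt_x=1.0353, Δt_y=3.8637
    x: enter (3,1) at t=0.2899
    y: enter (3,2) at t=0.8887
    x: enter (4,2) at t=1.3252
    x: enter (5,2) at t=2.3604 ← occupied
  → r_2 = 2.3604
beam 3: φ=45°, α=105°
  dir = (cos 105°, sin 105°) = (-0.2588, 0.9659); from cell (2,1)
  next x-line at t=2.7819, next y-line at t=0.2381; Δt_x=3.8637, Δt_y=1.0353
    y: enter (2,2) at t=0.2381
    y: enter (2,3) at t=1.2734
    y: enter (2,4) at t=2.3087 ← occupied
  → r_3 = 2.3087
beam 4: φ=90°, α=150°
  dir = (cos 150°, sin 150°) = (-0.8660, 0.5000); from cell (2,1)
  next x-line at t=0.8314, next y-line at t=0.4600; Δt_x=1.1547, Δt_y=2.0000
    y: enter (2,2) at t=0.4600
    x: enter (1,2) at t=0.8314
    x: enter (0,2) at t=1.9861 ← occupied
  → r_4 = 1.9861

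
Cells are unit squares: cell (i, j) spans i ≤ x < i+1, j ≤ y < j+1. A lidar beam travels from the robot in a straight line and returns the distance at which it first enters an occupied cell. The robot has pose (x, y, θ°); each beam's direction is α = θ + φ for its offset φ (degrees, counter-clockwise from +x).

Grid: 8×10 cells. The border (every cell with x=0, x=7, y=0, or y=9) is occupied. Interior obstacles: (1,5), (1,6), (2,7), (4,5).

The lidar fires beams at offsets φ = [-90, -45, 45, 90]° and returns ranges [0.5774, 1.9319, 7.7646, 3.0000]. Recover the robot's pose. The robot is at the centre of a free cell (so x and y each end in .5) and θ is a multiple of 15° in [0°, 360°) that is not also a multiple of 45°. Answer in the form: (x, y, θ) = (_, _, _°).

Enumerate (i+0.5, j+0.5, θ) over the 44 free cells and 16 admissible headings. For each, cast all 4 beams and compare to the given ranges.
  (1.5, 8.5, 345°): beam 1 = 1.5529 ≠ 0.5774 ✗
  (6.5, 6.5, 285°): beam 1 = 1.9319 ≠ 0.5774 ✗
  (2.5, 5.5, 60°): beam 1 = 5.1962 ≠ 0.5774 ✗
  …
  (2.5, 1.5, 30°): r_1=0.5774, r_2=1.9319, r_3=7.7646, r_4=3.0000 — all match ✓
Only this pose fits every beam.

(x, y, θ) = (2.5, 1.5, 30°)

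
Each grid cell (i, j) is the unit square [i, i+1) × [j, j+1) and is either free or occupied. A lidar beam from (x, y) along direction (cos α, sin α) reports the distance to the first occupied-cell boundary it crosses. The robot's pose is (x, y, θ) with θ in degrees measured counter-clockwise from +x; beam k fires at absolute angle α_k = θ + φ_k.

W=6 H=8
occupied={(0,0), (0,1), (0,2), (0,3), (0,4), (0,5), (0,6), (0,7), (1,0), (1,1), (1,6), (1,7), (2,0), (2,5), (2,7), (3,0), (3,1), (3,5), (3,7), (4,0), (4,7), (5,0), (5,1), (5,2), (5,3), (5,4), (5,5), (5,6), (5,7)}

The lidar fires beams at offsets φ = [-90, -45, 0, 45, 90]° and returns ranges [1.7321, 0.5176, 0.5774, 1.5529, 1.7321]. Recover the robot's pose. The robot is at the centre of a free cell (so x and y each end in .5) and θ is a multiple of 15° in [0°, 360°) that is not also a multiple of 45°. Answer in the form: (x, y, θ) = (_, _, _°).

Enumerate (i+0.5, j+0.5, θ) over the 19 free cells and 16 admissible headings. For each, cast all 5 beams and compare to the given ranges.
  (4.5, 4.5, 60°): beam 1 = 0.5774 ≠ 1.7321 ✗
  (4.5, 6.5, 195°): beam 1 = 0.5176 ≠ 1.7321 ✗
  (3.5, 2.5, 15°): beam 1 = 0.5176 ≠ 1.7321 ✗
  …
  (3.5, 2.5, 300°): r_1=1.7321, r_2=0.5176, r_3=0.5774, r_4=1.5529, r_5=1.7321 — all match ✓
Only this pose fits every beam.

(x, y, θ) = (3.5, 2.5, 300°)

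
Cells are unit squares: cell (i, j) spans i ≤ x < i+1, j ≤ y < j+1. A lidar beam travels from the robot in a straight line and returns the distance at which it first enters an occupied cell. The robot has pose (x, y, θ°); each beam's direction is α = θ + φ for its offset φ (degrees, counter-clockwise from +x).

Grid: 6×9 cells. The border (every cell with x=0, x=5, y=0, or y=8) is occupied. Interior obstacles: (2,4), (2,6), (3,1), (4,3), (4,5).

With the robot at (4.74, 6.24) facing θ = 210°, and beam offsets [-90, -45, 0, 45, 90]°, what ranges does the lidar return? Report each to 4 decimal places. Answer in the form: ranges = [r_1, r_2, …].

ranges = [2.0323, 1.8014, 0.4800, 0.2485, 0.2771]

beam 1: φ=-90°, α=120°
  d=(-0.5000,0.8660)  start (4,6)  tX=1.4800 tY=0.8776  stride 1/|dx|=2.0000 1/|dy|=1.1547
    cross y-line → (4,7), t=0.8776
    cross x-line → (3,7), t=1.4800
    cross y-line → (3,8), t=2.0323 (wall)
  → r_1 = 2.0323
beam 2: φ=-45°, α=165°
  d=(-0.9659,0.2588)  start (4,6)  tX=0.7661 tY=2.9364  stride 1/|dx|=1.0353 1/|dy|=3.8637
    cross x-line → (3,6), t=0.7661
    cross x-line → (2,6), t=1.8014 (wall)
  → r_2 = 1.8014
beam 3: φ=0°, α=210°
  d=(-0.8660,-0.5000)  start (4,6)  tX=0.8545 tY=0.4800  stride 1/|dx|=1.1547 1/|dy|=2.0000
    cross y-line → (4,5), t=0.4800 (wall)
  → r_3 = 0.4800
beam 4: φ=45°, α=255°
  d=(-0.2588,-0.9659)  start (4,6)  tX=2.8591 tY=0.2485  stride 1/|dx|=3.8637 1/|dy|=1.0353
    cross y-line → (4,5), t=0.2485 (wall)
  → r_4 = 0.2485
beam 5: φ=90°, α=300°
  d=(0.5000,-0.8660)  start (4,6)  tX=0.5200 tY=0.2771  stride 1/|dx|=2.0000 1/|dy|=1.1547
    cross y-line → (4,5), t=0.2771 (wall)
  → r_5 = 0.2771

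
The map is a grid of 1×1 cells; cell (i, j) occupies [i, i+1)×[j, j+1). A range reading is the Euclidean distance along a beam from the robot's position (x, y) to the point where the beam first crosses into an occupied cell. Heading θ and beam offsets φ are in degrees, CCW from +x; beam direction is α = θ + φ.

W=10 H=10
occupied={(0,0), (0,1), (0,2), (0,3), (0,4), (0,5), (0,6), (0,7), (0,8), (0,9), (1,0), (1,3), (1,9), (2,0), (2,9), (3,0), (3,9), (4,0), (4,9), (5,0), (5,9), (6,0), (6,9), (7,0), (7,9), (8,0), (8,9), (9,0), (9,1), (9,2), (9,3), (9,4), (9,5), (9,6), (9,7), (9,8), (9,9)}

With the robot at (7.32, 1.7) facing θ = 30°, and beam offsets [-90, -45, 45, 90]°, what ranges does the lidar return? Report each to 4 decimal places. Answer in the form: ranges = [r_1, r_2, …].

beam 1: φ=-90°, α=300°
  direction (0.5000, -0.8660); cell (7,1); t to first gridline: x 1.3600, y 0.8083 (then +2.0000 / +1.1547)
    (7,0) via y @ 0.8083  # hit
  → r_1 = 0.8083
beam 2: φ=-45°, α=345°
  direction (0.9659, -0.2588); cell (7,1); t to first gridline: x 0.7040, y 2.7046 (then +1.0353 / +3.8637)
    (8,1) via x @ 0.7040
    (9,1) via x @ 1.7393  # hit
  → r_2 = 1.7393
beam 3: φ=45°, α=75°
  direction (0.2588, 0.9659); cell (7,1); t to first gridline: x 2.6273, y 0.3106 (then +3.8637 / +1.0353)
    (7,2) via y @ 0.3106
    (7,3) via y @ 1.3459
    (7,4) via y @ 2.3811
    (8,4) via x @ 2.6273
    (8,5) via y @ 3.4164
    (8,6) via y @ 4.4517
    (8,7) via y @ 5.4870
    (9,7) via x @ 6.4910  # hit
  → r_3 = 6.4910
beam 4: φ=90°, α=120°
  direction (-0.5000, 0.8660); cell (7,1); t to first gridline: x 0.6400, y 0.3464 (then +2.0000 / +1.1547)
    (7,2) via y @ 0.3464
    (6,2) via x @ 0.6400
    (6,3) via y @ 1.5011
    (5,3) via x @ 2.6400
    (5,4) via y @ 2.6558
    (5,5) via y @ 3.8105
    (4,5) via x @ 4.6400
    (4,6) via y @ 4.9652
    (4,7) via y @ 6.1199
    (3,7) via x @ 6.6400
    (3,8) via y @ 7.2746
    (3,9) via y @ 8.4293  # hit
  → r_4 = 8.4293

ranges = [0.8083, 1.7393, 6.4910, 8.4293]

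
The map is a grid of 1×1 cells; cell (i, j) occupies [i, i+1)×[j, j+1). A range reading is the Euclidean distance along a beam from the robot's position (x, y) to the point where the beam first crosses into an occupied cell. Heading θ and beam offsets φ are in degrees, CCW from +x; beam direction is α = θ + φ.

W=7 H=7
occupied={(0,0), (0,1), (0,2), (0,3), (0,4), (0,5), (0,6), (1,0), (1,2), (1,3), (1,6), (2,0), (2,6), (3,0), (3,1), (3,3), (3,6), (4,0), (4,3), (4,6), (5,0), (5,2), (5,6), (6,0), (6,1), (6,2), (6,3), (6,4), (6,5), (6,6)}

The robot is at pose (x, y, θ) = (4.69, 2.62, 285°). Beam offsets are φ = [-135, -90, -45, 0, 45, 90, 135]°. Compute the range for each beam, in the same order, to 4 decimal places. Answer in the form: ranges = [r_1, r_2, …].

beam 1: φ=-135°, α=150°
  d=(-0.8660,0.5000)  start (4,2)  tX=0.7967 tY=0.7600  stride 1/|dx|=1.1547 1/|dy|=2.0000
    cross y-line → (4,3), t=0.7600 (wall)
  → r_1 = 0.7600
beam 2: φ=-90°, α=195°
  d=(-0.9659,-0.2588)  start (4,2)  tX=0.7143 tY=2.3955  stride 1/|dx|=1.0353 1/|dy|=3.8637
    cross x-line → (3,2), t=0.7143
    cross x-line → (2,2), t=1.7496
    cross y-line → (2,1), t=2.3955
    cross x-line → (1,1), t=2.7849
    cross x-line → (0,1), t=3.8202 (wall)
  → r_2 = 3.8202
beam 3: φ=-45°, α=240°
  d=(-0.5000,-0.8660)  start (4,2)  tX=1.3800 tY=0.7159  stride 1/|dx|=2.0000 1/|dy|=1.1547
    cross y-line → (4,1), t=0.7159
    cross x-line → (3,1), t=1.3800 (wall)
  → r_3 = 1.3800
beam 4: φ=0°, α=285°
  d=(0.2588,-0.9659)  start (4,2)  tX=1.1977 tY=0.6419  stride 1/|dx|=3.8637 1/|dy|=1.0353
    cross y-line → (4,1), t=0.6419
    cross x-line → (5,1), t=1.1977
    cross y-line → (5,0), t=1.6771 (wall)
  → r_4 = 1.6771
beam 5: φ=45°, α=330°
  d=(0.8660,-0.5000)  start (4,2)  tX=0.3580 tY=1.2400  stride 1/|dx|=1.1547 1/|dy|=2.0000
    cross x-line → (5,2), t=0.3580 (wall)
  → r_5 = 0.3580
beam 6: φ=90°, α=15°
  d=(0.9659,0.2588)  start (4,2)  tX=0.3209 tY=1.4682  stride 1/|dx|=1.0353 1/|dy|=3.8637
    cross x-line → (5,2), t=0.3209 (wall)
  → r_6 = 0.3209
beam 7: φ=135°, α=60°
  d=(0.5000,0.8660)  start (4,2)  tX=0.6200 tY=0.4388  stride 1/|dx|=2.0000 1/|dy|=1.1547
    cross y-line → (4,3), t=0.4388 (wall)
  → r_7 = 0.4388

ranges = [0.7600, 3.8202, 1.3800, 1.6771, 0.3580, 0.3209, 0.4388]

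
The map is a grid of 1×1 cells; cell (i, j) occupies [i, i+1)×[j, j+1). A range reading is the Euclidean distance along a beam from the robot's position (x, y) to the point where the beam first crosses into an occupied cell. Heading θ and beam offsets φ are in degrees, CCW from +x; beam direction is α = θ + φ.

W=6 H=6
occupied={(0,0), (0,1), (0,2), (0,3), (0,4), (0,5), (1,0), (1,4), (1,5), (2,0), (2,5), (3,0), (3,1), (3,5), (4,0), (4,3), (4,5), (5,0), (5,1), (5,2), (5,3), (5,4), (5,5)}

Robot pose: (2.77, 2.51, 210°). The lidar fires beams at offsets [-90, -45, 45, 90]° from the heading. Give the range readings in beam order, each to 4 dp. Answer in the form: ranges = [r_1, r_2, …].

ranges = [1.7205, 1.8324, 1.5633, 0.5889]

beam 1: φ=-90°, α=120°
  cosα=-0.5000 sinα=0.8660 | (2,2) | tMaxX 1.5400 tMaxY 0.5658 | tΔX 2.0000 tΔY 1.1547
    t=0.5658 [y] (2,3)
    t=1.5400 [x] (1,3)
    t=1.7205 [y] (1,4) — stop
  → r_1 = 1.7205
beam 2: φ=-45°, α=165°
  cosα=-0.9659 sinα=0.2588 | (2,2) | tMaxX 0.7972 tMaxY 1.8932 | tΔX 1.0353 tΔY 3.8637
    t=0.7972 [x] (1,2)
    t=1.8324 [x] (0,2) — stop
  → r_2 = 1.8324
beam 3: φ=45°, α=255°
  cosα=-0.2588 sinα=-0.9659 | (2,2) | tMaxX 2.9751 tMaxY 0.5280 | tΔX 3.8637 tΔY 1.0353
    t=0.5280 [y] (2,1)
    t=1.5633 [y] (2,0) — stop
  → r_3 = 1.5633
beam 4: φ=90°, α=300°
  cosα=0.5000 sinα=-0.8660 | (2,2) | tMaxX 0.4600 tMaxY 0.5889 | tΔX 2.0000 tΔY 1.1547
    t=0.4600 [x] (3,2)
    t=0.5889 [y] (3,1) — stop
  → r_4 = 0.5889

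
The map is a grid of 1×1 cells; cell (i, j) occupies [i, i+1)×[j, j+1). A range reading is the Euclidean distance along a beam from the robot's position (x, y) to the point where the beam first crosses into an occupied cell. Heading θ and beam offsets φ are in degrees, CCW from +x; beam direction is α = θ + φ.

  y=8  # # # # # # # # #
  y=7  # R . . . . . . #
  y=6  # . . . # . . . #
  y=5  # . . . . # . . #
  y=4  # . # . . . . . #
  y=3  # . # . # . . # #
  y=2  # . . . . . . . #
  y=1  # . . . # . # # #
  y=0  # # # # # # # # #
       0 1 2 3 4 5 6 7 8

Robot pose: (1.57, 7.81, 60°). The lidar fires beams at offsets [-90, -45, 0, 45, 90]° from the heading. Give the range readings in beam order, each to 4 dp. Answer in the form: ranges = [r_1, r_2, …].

ranges = [2.8059, 0.7341, 0.2194, 0.1967, 0.3800]

beam 1: φ=-90°, α=330°
  d=(0.8660,-0.5000)  start (1,7)  tX=0.4965 tY=1.6200  stride 1/|dx|=1.1547 1/|dy|=2.0000
    cross x-line → (2,7), t=0.4965
    cross y-line → (2,6), t=1.6200
    cross x-line → (3,6), t=1.6512
    cross x-line → (4,6), t=2.8059 (wall)
  → r_1 = 2.8059
beam 2: φ=-45°, α=15°
  d=(0.9659,0.2588)  start (1,7)  tX=0.4452 tY=0.7341  stride 1/|dx|=1.0353 1/|dy|=3.8637
    cross x-line → (2,7), t=0.4452
    cross y-line → (2,8), t=0.7341 (wall)
  → r_2 = 0.7341
beam 3: φ=0°, α=60°
  d=(0.5000,0.8660)  start (1,7)  tX=0.8600 tY=0.2194  stride 1/|dx|=2.0000 1/|dy|=1.1547
    cross y-line → (1,8), t=0.2194 (wall)
  → r_3 = 0.2194
beam 4: φ=45°, α=105°
  d=(-0.2588,0.9659)  start (1,7)  tX=2.2023 tY=0.1967  stride 1/|dx|=3.8637 1/|dy|=1.0353
    cross y-line → (1,8), t=0.1967 (wall)
  → r_4 = 0.1967
beam 5: φ=90°, α=150°
  d=(-0.8660,0.5000)  start (1,7)  tX=0.6582 tY=0.3800  stride 1/|dx|=1.1547 1/|dy|=2.0000
    cross y-line → (1,8), t=0.3800 (wall)
  → r_5 = 0.3800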